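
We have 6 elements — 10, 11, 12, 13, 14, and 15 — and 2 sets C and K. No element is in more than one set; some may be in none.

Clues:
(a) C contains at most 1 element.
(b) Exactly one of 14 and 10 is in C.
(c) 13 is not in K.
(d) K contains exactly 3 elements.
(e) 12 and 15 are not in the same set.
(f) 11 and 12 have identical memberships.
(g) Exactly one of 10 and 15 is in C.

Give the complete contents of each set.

C = {10}; K = {11, 12, 14}

From (c): 13 ∉ K.
Suppose 10 ∉ C: no assignment then satisfies all the clues, so 10 ∈ C.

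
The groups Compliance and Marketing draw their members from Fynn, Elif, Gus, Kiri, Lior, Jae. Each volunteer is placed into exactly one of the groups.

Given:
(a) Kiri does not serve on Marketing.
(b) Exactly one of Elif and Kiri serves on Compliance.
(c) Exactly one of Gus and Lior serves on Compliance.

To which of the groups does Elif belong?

Elif: Marketing

From (a): Kiri ∉ Marketing.
Only one group left: Kiri ∈ Compliance.
(b) (exactly one): Elif ∉ Compliance.
Only one group left: Elif ∈ Marketing.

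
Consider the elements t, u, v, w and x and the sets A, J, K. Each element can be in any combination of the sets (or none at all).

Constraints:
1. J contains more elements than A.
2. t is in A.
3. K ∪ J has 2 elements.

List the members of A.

From (2): t ∈ A.
Suppose u ∈ A: no assignment then satisfies all the clues, so u ∉ A.

A = {t}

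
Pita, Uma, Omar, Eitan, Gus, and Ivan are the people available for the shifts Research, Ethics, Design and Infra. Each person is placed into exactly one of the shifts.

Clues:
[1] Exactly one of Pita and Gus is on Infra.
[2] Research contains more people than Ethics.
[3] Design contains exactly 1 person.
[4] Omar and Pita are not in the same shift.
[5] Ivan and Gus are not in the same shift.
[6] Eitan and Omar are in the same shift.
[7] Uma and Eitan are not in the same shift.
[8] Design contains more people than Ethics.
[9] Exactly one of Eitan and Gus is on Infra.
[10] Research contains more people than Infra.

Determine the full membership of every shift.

Research = {Eitan, Ivan, Omar}; Ethics = {}; Design = {Pita}; Infra = {Gus, Uma}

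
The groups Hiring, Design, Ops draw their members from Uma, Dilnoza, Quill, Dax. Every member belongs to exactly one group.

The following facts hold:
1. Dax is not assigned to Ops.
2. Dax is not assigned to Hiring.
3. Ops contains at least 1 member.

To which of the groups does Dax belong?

Dax: Design

From (1): Dax ∉ Ops.
From (2): Dax ∉ Hiring.
Only one group left: Dax ∈ Design.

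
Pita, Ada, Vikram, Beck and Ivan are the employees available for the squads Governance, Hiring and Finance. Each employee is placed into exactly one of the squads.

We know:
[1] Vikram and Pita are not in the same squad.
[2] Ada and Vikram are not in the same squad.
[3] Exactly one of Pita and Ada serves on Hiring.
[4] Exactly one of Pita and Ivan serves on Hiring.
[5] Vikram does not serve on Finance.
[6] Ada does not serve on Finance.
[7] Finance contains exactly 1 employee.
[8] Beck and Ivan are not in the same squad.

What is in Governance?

Governance = {Beck, Vikram}

From (5): Vikram ∉ Finance.
From (6): Ada ∉ Finance.
Suppose Pita ∈ Governance: no assignment then satisfies all the clues, so Pita ∉ Governance.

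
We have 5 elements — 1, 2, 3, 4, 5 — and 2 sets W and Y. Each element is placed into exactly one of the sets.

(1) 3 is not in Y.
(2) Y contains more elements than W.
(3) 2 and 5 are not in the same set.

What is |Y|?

3

From (1): 3 ∉ Y.
Only one set left: 3 ∈ W.
Suppose 1 ∈ W: no assignment then satisfies all the clues, so 1 ∉ W.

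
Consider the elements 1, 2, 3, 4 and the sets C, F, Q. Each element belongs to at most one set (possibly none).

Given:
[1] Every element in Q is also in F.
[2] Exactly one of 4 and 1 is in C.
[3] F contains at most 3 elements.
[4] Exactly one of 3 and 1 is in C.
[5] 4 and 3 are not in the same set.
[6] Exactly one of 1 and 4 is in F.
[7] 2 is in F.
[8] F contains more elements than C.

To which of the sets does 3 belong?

3: none

From (7): 2 ∈ F.
Suppose 3 ∈ C: no assignment then satisfies all the clues, so 3 ∉ C.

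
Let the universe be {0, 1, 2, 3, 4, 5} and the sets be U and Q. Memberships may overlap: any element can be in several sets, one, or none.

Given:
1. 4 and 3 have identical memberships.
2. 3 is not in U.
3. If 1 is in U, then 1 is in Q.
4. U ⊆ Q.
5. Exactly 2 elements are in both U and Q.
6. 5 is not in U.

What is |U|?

2

From (2): 3 ∉ U.
From (6): 5 ∉ U.
(1): 4 matches 3: 4 ∉ U.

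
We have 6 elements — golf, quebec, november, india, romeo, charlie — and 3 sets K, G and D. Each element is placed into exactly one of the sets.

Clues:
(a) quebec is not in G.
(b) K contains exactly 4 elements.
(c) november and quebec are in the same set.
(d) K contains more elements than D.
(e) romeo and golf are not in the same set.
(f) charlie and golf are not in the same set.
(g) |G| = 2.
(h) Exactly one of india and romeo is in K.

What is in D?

D = {}

From (a): quebec ∉ G.
(c): november matches quebec: november ∉ G.
Suppose golf ∈ D: no assignment then satisfies all the clues, so golf ∉ D.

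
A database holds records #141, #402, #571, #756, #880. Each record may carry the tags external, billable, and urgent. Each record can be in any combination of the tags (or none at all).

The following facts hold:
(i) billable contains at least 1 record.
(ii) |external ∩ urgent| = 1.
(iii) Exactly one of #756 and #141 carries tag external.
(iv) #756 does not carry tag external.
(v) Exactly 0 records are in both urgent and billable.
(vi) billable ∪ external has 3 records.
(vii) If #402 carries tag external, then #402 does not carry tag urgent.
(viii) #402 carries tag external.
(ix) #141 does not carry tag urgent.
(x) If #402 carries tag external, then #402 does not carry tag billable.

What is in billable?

billable = {#141}

From (iv): #756 ∉ external.
From (viii): #402 ∈ external.
From (ix): #141 ∉ urgent.
(iii) (exactly one): #141 ∈ external.
(vii): #402 ∉ urgent.
(x): #402 ∉ billable.
Suppose #141 ∉ billable: no assignment then satisfies all the clues, so #141 ∈ billable.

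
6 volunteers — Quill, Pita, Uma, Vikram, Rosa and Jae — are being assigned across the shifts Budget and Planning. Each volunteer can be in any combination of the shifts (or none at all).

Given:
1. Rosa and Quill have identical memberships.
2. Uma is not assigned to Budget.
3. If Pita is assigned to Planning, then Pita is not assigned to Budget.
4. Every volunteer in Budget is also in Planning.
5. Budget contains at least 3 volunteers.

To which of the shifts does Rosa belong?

Rosa: Budget, Planning

From (2): Uma ∉ Budget.
Suppose Rosa ∉ Budget: no assignment then satisfies all the clues, so Rosa ∈ Budget.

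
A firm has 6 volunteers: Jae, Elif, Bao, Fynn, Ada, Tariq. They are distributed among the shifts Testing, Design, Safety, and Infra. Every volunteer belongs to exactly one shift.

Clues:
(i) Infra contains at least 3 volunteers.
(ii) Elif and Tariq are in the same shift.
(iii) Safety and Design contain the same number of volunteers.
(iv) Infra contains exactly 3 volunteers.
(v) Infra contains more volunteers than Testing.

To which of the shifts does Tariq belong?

Tariq: Infra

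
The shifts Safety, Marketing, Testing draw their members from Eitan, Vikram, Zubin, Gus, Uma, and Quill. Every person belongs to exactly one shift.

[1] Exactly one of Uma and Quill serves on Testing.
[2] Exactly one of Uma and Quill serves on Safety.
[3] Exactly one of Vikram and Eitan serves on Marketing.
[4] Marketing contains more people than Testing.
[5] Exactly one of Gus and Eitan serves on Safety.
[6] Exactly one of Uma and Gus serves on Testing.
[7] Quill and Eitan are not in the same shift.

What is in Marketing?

Marketing = {Eitan, Zubin}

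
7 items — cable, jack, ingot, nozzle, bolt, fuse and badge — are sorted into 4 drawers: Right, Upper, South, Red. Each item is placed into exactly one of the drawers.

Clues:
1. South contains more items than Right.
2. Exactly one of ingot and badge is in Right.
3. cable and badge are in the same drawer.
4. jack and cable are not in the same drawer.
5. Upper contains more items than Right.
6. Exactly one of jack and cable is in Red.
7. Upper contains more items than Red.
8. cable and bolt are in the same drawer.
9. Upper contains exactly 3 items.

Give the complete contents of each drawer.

Right = {ingot}; Upper = {badge, bolt, cable}; South = {fuse, nozzle}; Red = {jack}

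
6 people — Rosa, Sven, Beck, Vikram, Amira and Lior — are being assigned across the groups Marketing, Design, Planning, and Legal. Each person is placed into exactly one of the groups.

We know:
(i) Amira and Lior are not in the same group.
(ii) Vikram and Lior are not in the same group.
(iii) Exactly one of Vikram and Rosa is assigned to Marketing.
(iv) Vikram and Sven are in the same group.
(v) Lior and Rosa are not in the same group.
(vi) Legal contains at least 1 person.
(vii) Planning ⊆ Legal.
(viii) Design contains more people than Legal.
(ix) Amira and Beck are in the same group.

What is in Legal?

Legal = {Lior}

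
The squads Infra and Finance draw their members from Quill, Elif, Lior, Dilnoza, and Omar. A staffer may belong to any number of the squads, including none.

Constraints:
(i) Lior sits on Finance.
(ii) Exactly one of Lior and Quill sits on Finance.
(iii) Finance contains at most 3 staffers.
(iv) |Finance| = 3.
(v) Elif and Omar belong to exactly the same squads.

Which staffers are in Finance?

Finance = {Elif, Lior, Omar}

From (i): Lior ∈ Finance.
(ii) (exactly one): Quill ∉ Finance.
Suppose Elif ∉ Finance: no assignment then satisfies all the clues, so Elif ∈ Finance.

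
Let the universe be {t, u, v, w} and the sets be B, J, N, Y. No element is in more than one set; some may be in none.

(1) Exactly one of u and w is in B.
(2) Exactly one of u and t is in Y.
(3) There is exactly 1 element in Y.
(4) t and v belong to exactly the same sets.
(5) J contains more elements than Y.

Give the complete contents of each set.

B = {w}; J = {t, v}; N = {}; Y = {u}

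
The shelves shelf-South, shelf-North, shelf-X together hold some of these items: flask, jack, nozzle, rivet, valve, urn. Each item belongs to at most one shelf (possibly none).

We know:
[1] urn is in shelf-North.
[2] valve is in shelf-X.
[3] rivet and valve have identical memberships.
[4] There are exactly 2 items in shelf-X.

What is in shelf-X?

shelf-X = {rivet, valve}

From (1): urn ∈ shelf-North.
From (2): valve ∈ shelf-X.
(3): rivet matches valve: rivet ∉ shelf-South.
(3): rivet matches valve: rivet ∉ shelf-North.
(3): rivet matches valve: rivet ∈ shelf-X.
(4): shelf-X already has 2, so the rest are out.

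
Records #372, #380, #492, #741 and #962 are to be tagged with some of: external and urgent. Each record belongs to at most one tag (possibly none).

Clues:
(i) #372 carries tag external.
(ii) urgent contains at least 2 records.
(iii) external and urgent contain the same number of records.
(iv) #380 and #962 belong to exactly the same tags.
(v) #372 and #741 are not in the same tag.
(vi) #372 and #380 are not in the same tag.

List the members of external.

From (i): #372 ∈ external.
(v): #741 ∉ external.
(vi): #380 ∉ external.
(iv): #962 matches #380: #962 ∉ external.
Suppose #492 ∉ external: no assignment then satisfies all the clues, so #492 ∈ external.

external = {#372, #492}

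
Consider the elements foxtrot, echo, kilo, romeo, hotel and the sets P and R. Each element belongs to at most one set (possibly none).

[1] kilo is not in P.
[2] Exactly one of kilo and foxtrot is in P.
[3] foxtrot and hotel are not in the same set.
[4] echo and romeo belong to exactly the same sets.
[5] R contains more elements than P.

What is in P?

P = {foxtrot}

From (1): kilo ∉ P.
(2) (exactly one): foxtrot ∈ P.
(3): hotel ∉ P.
Suppose echo ∈ P: no assignment then satisfies all the clues, so echo ∉ P.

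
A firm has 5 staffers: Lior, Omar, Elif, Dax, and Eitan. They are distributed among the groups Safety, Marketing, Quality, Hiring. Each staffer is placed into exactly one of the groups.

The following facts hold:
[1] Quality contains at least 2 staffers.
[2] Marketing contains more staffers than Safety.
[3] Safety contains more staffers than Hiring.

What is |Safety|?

1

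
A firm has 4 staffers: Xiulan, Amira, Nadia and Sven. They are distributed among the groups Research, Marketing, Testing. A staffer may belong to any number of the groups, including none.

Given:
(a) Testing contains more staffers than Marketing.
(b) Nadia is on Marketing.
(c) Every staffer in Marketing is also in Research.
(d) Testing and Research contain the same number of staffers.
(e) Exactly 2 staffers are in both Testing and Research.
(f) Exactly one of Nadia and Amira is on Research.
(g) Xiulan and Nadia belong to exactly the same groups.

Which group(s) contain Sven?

Sven: Research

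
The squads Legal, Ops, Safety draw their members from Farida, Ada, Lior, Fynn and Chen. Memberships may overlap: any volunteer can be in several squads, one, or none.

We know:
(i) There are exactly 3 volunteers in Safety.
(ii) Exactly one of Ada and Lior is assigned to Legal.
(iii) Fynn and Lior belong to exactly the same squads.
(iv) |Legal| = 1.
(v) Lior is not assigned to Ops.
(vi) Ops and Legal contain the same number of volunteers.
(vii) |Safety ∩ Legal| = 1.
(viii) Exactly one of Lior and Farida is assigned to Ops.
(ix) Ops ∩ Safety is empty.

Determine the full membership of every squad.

Legal = {Ada}; Ops = {Farida}; Safety = {Ada, Fynn, Lior}

From (v): Lior ∉ Ops.
(iii): Fynn matches Lior: Fynn ∉ Ops.
(viii) (exactly one): Farida ∈ Ops.
(ix) (disjoint): Farida ∉ Safety.
Suppose Farida ∈ Legal: no assignment then satisfies all the clues, so Farida ∉ Legal.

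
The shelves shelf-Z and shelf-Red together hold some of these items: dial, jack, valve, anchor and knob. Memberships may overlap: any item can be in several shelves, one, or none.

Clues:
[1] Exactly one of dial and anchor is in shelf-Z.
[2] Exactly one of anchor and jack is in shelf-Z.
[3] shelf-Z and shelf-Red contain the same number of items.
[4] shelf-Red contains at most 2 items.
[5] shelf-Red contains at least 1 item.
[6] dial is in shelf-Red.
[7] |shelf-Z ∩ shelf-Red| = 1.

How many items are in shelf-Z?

2

From (6): dial ∈ shelf-Red.
Suppose jack ∈ shelf-Red: no assignment then satisfies all the clues, so jack ∉ shelf-Red.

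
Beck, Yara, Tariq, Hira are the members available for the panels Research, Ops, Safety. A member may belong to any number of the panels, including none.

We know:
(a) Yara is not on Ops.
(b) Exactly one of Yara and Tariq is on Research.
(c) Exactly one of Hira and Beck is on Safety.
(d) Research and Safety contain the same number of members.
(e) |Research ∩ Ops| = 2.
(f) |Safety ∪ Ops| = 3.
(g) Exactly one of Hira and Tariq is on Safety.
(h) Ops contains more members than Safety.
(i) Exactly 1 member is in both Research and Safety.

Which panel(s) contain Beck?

Beck: Ops, Safety

From (a): Yara ∉ Ops.
Suppose Beck ∈ Research: no assignment then satisfies all the clues, so Beck ∉ Research.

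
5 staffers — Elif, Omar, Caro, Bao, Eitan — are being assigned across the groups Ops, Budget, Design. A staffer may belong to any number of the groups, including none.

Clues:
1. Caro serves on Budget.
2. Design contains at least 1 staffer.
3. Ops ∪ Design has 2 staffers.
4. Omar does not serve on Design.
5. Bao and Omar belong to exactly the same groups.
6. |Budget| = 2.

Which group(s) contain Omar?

Omar: none

From (1): Caro ∈ Budget.
From (4): Omar ∉ Design.
(5): Bao matches Omar: Bao ∉ Design.
Suppose Omar ∈ Ops: no assignment then satisfies all the clues, so Omar ∉ Ops.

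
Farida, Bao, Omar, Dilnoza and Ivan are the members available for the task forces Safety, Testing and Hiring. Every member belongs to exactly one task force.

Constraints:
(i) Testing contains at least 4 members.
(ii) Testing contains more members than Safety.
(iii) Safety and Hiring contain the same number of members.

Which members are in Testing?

Testing = {Bao, Dilnoza, Farida, Ivan, Omar}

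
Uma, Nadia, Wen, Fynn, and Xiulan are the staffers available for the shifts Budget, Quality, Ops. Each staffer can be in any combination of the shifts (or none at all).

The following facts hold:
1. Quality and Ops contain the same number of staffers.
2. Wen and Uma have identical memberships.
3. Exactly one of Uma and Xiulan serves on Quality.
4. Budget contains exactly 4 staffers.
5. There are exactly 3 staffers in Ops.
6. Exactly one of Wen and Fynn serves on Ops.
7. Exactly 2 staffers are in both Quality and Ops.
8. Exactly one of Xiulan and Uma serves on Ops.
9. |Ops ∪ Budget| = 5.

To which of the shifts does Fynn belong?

Fynn: Budget, Quality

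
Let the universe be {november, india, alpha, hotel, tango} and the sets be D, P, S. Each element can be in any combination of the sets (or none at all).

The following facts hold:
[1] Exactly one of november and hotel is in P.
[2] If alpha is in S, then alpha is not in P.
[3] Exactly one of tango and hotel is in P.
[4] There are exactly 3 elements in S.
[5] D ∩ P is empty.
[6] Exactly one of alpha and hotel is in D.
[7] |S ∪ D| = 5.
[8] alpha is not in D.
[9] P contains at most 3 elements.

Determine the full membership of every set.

D = {hotel, india}; P = {november, tango}; S = {alpha, november, tango}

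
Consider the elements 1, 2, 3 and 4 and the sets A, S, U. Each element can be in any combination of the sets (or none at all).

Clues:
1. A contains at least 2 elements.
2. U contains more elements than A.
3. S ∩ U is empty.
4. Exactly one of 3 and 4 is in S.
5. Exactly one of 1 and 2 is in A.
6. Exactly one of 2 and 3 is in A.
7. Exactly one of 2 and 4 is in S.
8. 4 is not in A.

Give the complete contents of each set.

A = {1, 3}; S = {4}; U = {1, 2, 3}

From (8): 4 ∉ A.
Suppose 1 ∉ A: no assignment then satisfies all the clues, so 1 ∈ A.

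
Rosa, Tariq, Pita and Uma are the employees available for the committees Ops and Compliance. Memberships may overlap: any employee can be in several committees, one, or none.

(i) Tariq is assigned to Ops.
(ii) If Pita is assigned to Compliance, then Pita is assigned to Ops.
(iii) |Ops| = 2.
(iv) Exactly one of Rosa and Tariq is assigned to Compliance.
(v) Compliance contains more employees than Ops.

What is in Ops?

From (i): Tariq ∈ Ops.
Suppose Rosa ∈ Ops: no assignment then satisfies all the clues, so Rosa ∉ Ops.

Ops = {Pita, Tariq}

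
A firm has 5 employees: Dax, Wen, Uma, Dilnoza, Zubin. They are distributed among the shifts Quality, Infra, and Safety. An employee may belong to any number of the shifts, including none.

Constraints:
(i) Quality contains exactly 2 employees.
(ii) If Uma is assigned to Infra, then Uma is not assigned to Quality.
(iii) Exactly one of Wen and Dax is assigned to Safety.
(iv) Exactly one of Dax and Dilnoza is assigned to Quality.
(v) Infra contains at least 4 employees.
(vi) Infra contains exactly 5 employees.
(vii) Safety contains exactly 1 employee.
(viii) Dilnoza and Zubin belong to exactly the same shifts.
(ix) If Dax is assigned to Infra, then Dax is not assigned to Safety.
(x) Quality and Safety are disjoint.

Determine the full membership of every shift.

Quality = {Dilnoza, Zubin}; Infra = {Dax, Dilnoza, Uma, Wen, Zubin}; Safety = {Wen}

(vi): only 5 candidates remain for Infra, so all are in.
(ix): Dax ∉ Safety.
(ii): Uma ∉ Quality.
(iii) (exactly one): Wen ∈ Safety.
(vii): Safety already has 1, so the rest are out.
(x) (disjoint): Wen ∉ Quality.
Suppose Dax ∈ Quality: no assignment then satisfies all the clues, so Dax ∉ Quality.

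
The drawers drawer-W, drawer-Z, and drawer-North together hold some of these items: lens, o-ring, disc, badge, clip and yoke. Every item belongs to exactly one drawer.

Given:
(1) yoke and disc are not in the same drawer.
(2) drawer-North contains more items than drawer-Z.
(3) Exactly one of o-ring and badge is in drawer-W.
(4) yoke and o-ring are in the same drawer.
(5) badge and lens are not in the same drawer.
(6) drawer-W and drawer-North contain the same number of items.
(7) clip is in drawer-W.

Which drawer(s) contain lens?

lens: drawer-North

From (7): clip ∈ drawer-W.
Suppose lens ∈ drawer-W: no assignment then satisfies all the clues, so lens ∉ drawer-W.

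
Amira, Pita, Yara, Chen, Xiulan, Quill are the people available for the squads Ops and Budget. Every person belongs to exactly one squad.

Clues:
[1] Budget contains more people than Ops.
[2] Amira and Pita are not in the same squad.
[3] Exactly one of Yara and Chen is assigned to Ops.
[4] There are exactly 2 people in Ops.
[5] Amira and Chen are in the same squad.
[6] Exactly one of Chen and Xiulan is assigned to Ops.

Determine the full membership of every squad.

Ops = {Amira, Chen}; Budget = {Pita, Quill, Xiulan, Yara}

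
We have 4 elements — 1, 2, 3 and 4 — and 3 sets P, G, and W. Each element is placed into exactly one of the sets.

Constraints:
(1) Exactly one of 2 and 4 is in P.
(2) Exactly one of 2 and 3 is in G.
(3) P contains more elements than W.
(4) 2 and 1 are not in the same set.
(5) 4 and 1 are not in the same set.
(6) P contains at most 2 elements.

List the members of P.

P = {3, 4}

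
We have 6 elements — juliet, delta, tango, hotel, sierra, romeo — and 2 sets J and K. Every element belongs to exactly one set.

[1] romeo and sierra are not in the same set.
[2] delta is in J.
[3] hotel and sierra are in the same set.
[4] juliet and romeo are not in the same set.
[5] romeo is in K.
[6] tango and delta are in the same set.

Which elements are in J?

J = {delta, hotel, juliet, sierra, tango}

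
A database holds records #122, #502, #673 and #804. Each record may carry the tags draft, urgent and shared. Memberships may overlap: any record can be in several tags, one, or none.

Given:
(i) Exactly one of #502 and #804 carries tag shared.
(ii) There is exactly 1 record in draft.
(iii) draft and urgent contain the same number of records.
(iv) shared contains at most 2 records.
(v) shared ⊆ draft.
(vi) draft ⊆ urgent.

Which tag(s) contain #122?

#122: none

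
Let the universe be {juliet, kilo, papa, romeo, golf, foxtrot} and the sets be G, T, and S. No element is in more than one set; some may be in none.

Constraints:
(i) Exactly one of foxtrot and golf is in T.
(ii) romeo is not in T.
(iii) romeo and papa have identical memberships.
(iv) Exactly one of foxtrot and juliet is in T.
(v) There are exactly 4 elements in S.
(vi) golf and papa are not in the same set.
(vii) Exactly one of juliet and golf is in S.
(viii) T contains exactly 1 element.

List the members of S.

S = {juliet, kilo, papa, romeo}

From (ii): romeo ∉ T.
(iii): papa matches romeo: papa ∉ T.
Suppose juliet ∉ S: no assignment then satisfies all the clues, so juliet ∈ S.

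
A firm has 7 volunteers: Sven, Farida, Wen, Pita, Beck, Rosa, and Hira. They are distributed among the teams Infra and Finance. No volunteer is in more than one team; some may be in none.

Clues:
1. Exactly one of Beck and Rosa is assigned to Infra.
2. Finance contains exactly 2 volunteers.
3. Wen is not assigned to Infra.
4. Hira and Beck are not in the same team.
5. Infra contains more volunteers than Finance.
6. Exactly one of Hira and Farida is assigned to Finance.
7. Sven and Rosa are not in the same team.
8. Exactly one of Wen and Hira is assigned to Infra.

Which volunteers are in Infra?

Infra = {Hira, Pita, Rosa}

From (3): Wen ∉ Infra.
(8) (exactly one): Hira ∈ Infra.
(4): Beck ∉ Infra.
(6) (exactly one): Farida ∈ Finance.
(1) (exactly one): Rosa ∈ Infra.
(7): Sven ∉ Infra.
Suppose Pita ∉ Infra: no assignment then satisfies all the clues, so Pita ∈ Infra.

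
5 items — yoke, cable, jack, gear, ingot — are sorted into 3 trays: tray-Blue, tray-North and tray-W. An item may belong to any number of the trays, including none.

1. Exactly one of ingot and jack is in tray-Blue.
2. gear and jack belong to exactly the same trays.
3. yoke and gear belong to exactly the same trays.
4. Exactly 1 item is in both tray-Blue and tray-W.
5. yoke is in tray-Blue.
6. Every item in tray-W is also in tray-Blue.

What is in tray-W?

tray-W = {cable}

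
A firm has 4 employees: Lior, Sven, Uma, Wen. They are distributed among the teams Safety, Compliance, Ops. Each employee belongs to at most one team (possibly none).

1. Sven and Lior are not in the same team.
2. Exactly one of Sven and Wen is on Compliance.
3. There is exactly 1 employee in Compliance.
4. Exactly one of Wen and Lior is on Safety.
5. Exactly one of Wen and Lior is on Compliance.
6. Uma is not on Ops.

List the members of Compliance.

Compliance = {Wen}

From (6): Uma ∉ Ops.
Suppose Lior ∈ Compliance: no assignment then satisfies all the clues, so Lior ∉ Compliance.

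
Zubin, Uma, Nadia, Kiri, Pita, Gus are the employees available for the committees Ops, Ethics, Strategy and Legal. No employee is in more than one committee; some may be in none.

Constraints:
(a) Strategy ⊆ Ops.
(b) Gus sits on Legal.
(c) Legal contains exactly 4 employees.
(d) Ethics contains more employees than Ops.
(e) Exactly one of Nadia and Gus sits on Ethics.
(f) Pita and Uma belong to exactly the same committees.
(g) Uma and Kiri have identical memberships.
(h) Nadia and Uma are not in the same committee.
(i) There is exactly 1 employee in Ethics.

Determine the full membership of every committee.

From (b): Gus ∈ Legal.
(e) (exactly one): Nadia ∈ Ethics.
(h): Uma ∉ Ethics.
(i): Ethics already has 1, so the rest are out.
Suppose Zubin ∈ Ops: no assignment then satisfies all the clues, so Zubin ∉ Ops.

Ops = {}; Ethics = {Nadia}; Strategy = {}; Legal = {Gus, Kiri, Pita, Uma}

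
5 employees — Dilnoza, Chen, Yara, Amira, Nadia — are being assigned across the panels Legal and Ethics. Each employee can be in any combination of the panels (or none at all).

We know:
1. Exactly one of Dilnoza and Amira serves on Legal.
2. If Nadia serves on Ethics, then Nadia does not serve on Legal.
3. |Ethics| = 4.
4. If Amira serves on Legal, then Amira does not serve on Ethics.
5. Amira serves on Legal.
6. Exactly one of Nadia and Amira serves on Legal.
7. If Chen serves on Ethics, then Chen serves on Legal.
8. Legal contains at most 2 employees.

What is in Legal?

From (5): Amira ∈ Legal.
(1) (exactly one): Dilnoza ∉ Legal.
(4): Amira ∉ Ethics.
(6) (exactly one): Nadia ∉ Legal.
(3): only 4 candidates remain for Ethics, so all are in.
(7): Chen ∈ Legal.
(8): Legal already has 2, so the rest are out.

Legal = {Amira, Chen}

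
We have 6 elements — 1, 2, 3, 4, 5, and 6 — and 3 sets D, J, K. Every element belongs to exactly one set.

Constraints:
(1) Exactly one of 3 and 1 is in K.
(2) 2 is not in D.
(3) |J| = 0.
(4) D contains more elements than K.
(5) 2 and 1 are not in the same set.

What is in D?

D = {1, 4, 5, 6}

From (2): 2 ∉ D.
(3): J already has 0, so the rest are out.
Only one set left: 2 ∈ K.
(5): 1 ∉ K.
Only one set left: 1 ∈ D.
(1) (exactly one): 3 ∈ K.
Suppose 4 ∉ D: no assignment then satisfies all the clues, so 4 ∈ D.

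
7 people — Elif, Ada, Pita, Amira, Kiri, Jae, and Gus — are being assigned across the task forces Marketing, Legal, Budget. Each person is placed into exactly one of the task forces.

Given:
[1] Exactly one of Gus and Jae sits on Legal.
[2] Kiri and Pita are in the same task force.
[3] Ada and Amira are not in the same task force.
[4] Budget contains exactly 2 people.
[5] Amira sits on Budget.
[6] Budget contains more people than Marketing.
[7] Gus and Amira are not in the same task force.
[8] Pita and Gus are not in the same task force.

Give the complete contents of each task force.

Marketing = {Gus}; Legal = {Ada, Jae, Kiri, Pita}; Budget = {Amira, Elif}

From (5): Amira ∈ Budget.
(3): Ada ∉ Budget.
(7): Gus ∉ Budget.
Suppose Elif ∈ Marketing: no assignment then satisfies all the clues, so Elif ∉ Marketing.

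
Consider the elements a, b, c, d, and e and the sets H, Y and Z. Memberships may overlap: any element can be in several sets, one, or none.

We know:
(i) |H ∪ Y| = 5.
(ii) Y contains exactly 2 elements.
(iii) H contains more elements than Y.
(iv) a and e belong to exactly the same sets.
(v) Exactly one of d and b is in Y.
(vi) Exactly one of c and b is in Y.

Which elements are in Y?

Y = {c, d}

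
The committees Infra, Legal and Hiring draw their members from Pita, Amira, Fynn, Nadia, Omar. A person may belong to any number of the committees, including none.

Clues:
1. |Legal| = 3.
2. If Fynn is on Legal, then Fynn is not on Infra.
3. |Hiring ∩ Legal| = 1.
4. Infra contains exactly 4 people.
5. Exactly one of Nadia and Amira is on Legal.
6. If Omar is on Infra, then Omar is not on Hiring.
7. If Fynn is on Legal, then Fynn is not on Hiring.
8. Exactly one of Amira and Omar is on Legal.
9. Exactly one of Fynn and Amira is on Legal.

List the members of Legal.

Legal = {Fynn, Nadia, Omar}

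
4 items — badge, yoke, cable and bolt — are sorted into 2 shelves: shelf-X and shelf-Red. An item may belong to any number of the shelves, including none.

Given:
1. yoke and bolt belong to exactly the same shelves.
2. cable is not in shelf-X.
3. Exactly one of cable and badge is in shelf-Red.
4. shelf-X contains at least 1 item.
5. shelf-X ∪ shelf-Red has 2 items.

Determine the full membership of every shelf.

shelf-X = {badge}; shelf-Red = {cable}

From (2): cable ∉ shelf-X.
Suppose badge ∉ shelf-X: no assignment then satisfies all the clues, so badge ∈ shelf-X.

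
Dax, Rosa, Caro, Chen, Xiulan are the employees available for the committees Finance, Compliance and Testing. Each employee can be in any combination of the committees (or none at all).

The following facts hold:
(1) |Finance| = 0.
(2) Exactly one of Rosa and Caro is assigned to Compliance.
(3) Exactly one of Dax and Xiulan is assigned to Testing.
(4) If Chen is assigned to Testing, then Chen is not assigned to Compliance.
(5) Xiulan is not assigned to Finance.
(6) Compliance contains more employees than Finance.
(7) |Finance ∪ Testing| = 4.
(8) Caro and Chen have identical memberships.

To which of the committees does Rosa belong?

From (5): Xiulan ∉ Finance.
(1): Finance already has 0, so the rest are out.
Suppose Rosa ∉ Compliance: no assignment then satisfies all the clues, so Rosa ∈ Compliance.

Rosa: Compliance, Testing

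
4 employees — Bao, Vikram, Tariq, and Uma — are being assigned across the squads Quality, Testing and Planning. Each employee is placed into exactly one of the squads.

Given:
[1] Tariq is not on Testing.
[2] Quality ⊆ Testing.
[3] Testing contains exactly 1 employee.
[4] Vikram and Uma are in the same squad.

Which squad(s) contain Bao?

Bao: Testing

From (1): Tariq ∉ Testing.
(2) contrapositive: Tariq ∉ Quality.
Only one squad left: Tariq ∈ Planning.
Suppose Bao ∈ Quality: no assignment then satisfies all the clues, so Bao ∉ Quality.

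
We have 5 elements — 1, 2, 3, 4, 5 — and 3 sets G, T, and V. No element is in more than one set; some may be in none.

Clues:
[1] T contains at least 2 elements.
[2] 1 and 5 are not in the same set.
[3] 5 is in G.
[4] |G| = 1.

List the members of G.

G = {5}

From (3): 5 ∈ G.
(2): 1 ∉ G.
(4): G already has 1, so the rest are out.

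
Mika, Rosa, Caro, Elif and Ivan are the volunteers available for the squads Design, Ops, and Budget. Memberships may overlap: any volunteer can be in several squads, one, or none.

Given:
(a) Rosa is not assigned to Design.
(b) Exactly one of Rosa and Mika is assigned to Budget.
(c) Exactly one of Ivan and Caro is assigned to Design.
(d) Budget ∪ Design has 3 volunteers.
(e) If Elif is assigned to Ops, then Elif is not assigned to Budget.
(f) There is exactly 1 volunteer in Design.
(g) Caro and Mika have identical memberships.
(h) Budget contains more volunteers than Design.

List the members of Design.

Design = {Ivan}

From (a): Rosa ∉ Design.
Suppose Mika ∈ Design: no assignment then satisfies all the clues, so Mika ∉ Design.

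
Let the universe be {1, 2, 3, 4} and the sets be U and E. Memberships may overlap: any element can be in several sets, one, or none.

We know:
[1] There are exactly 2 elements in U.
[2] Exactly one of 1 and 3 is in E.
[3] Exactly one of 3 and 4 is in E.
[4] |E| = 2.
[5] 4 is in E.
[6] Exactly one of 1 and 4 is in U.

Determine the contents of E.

E = {1, 4}

From (5): 4 ∈ E.
(3) (exactly one): 3 ∉ E.
(2) (exactly one): 1 ∈ E.
(4): E already has 2, so the rest are out.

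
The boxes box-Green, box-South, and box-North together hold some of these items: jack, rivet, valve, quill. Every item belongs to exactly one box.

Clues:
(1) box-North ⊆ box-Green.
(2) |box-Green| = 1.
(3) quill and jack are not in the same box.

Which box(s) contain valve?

valve: box-South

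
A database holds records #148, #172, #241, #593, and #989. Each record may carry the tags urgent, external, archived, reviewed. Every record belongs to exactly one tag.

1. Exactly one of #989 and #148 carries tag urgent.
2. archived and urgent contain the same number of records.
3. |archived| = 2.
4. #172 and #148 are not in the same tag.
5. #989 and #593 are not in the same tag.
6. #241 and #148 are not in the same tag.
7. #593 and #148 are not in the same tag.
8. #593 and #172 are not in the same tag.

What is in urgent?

urgent = {#172, #989}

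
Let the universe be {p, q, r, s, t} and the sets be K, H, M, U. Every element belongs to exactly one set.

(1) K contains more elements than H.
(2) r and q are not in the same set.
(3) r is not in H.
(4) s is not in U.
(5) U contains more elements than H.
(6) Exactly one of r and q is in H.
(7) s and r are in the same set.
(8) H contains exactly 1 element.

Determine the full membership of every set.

K = {r, s}; H = {q}; M = {}; U = {p, t}

From (3): r ∉ H.
From (4): s ∉ U.
(6) (exactly one): q ∈ H.
(7): s matches r: s ∉ H.
(7): r matches s: r ∉ U.
(8): H already has 1, so the rest are out.
Suppose p ∈ K: no assignment then satisfies all the clues, so p ∉ K.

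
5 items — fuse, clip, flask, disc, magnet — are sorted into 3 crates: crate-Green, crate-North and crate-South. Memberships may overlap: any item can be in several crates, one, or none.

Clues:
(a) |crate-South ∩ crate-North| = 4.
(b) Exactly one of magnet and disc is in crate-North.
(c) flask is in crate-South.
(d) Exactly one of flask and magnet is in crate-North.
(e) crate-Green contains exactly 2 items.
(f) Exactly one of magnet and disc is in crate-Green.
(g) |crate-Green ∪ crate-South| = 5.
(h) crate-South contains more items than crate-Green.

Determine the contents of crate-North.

From (c): flask ∈ crate-South.
Suppose fuse ∉ crate-North: no assignment then satisfies all the clues, so fuse ∈ crate-North.

crate-North = {clip, disc, flask, fuse}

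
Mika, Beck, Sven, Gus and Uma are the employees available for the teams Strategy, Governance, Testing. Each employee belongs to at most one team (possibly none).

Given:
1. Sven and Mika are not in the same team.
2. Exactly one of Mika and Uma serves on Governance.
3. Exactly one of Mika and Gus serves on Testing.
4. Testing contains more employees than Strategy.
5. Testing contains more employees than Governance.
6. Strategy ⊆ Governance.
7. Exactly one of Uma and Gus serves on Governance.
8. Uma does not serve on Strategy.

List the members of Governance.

Governance = {Uma}

From (8): Uma ∉ Strategy.
Suppose Mika ∈ Governance: no assignment then satisfies all the clues, so Mika ∉ Governance.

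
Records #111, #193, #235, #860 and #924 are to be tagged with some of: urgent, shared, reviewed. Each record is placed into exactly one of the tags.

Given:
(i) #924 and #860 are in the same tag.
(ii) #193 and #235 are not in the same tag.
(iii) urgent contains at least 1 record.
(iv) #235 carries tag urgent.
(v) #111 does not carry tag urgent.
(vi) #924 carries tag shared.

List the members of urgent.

urgent = {#235}

From (iv): #235 ∈ urgent.
From (v): #111 ∉ urgent.
From (vi): #924 ∈ shared.
(i): #860 matches #924: #860 ∉ urgent.
(i): #860 matches #924: #860 ∈ shared.
(ii): #193 ∉ urgent.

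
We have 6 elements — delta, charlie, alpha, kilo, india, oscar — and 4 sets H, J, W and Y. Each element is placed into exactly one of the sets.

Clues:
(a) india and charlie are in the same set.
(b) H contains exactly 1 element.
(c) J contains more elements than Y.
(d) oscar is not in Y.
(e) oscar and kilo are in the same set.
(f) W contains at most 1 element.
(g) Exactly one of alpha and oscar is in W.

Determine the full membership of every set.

H = {delta}; J = {charlie, india, kilo, oscar}; W = {alpha}; Y = {}

From (d): oscar ∉ Y.
(e): kilo matches oscar: kilo ∉ Y.
Suppose delta ∉ H: no assignment then satisfies all the clues, so delta ∈ H.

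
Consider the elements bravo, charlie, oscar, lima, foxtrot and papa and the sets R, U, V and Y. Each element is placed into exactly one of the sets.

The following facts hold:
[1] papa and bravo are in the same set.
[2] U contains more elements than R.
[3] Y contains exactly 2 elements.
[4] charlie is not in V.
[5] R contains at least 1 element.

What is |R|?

1

From (4): charlie ∉ V.
Suppose bravo ∈ R: no assignment then satisfies all the clues, so bravo ∉ R.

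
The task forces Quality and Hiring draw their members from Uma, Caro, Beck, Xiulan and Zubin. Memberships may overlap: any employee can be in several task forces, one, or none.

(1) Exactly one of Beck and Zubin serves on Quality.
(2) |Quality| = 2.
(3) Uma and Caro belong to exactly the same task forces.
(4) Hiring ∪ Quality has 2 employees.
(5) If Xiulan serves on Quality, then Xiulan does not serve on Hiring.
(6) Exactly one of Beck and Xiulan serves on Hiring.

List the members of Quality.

Quality = {Beck, Xiulan}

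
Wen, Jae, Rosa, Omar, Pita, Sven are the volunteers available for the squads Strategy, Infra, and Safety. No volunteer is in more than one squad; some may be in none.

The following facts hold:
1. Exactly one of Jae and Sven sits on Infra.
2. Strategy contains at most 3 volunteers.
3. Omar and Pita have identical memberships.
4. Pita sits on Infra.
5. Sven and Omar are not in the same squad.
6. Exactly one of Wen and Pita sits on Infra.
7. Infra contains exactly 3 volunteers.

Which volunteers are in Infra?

From (4): Pita ∈ Infra.
(3): Omar matches Pita: Omar ∉ Strategy.
(3): Omar matches Pita: Omar ∈ Infra.
(5): Sven ∉ Infra.
(6) (exactly one): Wen ∉ Infra.
(1) (exactly one): Jae ∈ Infra.
(7): Infra already has 3, so the rest are out.

Infra = {Jae, Omar, Pita}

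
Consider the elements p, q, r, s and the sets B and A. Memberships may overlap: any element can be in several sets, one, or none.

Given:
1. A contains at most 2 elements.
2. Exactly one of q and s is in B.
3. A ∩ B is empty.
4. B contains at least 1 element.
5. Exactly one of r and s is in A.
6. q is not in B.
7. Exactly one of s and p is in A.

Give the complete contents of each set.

B = {s}; A = {p, r}

From (6): q ∉ B.
(2) (exactly one): s ∈ B.
(3) (disjoint): s ∉ A.
(5) (exactly one): r ∈ A.
(7) (exactly one): p ∈ A.
(1): A already has 2, so the rest are out.
(3) (disjoint): p ∉ B.
(3) (disjoint): r ∉ B.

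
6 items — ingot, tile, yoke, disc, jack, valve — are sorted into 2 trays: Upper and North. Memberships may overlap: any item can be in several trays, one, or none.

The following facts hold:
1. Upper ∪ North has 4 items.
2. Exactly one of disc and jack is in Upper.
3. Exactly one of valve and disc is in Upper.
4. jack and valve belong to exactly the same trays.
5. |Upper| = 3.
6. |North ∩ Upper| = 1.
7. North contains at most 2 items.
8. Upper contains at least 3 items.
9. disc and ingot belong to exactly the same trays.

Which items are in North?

North = {tile, yoke}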